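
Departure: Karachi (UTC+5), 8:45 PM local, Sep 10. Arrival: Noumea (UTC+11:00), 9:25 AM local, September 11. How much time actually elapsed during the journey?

6 hours 40 minutes

Noumea is 6:00 ahead of Karachi.
Clock-face elapsed time (ignoring zones) is 12 hours 40 minutes.
Actual elapsed = 12 hours 40 minutes − 6:00 = 6 hours 40 minutes.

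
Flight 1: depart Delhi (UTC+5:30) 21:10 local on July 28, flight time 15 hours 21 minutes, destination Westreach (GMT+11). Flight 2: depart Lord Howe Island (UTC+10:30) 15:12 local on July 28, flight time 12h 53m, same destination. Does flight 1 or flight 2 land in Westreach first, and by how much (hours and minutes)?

the second, by 13 hours 26 minutes

Flight 1 in UTC: 21:10 − 5:30 = 15:40 on Jul 28.
+15 hours 21 minutes → arrive 07:01 UTC on Jul 29.
Flight 2 in UTC: 15:12 − 10:30 = 04:42 on Jul 28.
+12 hours and 53 minutes → arrive 17:35 UTC on Jul 28.
Flight 2 lands earlier by 13 hours 26 minutes.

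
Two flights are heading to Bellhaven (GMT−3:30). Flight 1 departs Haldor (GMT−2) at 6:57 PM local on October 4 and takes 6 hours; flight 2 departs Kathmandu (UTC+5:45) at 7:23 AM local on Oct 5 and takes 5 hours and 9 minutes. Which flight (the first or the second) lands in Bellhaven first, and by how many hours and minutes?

Flight 1 in UTC: 6:57 PM + 2:00 = 8:57 PM on Oct 4.
+6 hours → arrive 2:57 AM UTC on Oct 5.
Flight 2 in UTC: 7:23 AM − 5:45 = 1:38 AM on Oct 5.
+5 hours 9 minutes → arrive 6:47 AM UTC on Oct 5.
Flight 1 lands earlier by 3 hours 50 minutes.

the first, by 3 hours 50 minutes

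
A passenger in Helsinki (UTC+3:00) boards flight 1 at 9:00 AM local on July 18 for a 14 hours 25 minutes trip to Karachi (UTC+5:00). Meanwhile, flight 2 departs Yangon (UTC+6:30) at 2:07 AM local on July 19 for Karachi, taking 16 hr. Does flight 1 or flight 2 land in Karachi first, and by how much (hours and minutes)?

the first, by 15 hours 12 minutes

Flight 1 in UTC: 9:00 AM − 3:00 = 6:00 AM on Jul 18.
+14 hours 25 minutes → arrive 8:25 PM UTC on Jul 18.
Flight 2 in UTC: 2:07 AM − 6:30 = 7:37 PM on Jul 18.
+16 hours → arrive 11:37 AM UTC on Jul 19.
Flight 1 lands earlier by 15 hours 12 minutes.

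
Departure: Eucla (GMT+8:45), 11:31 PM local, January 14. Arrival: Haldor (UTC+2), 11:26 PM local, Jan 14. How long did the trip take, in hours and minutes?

Haldor is 6:45 behind Eucla.
Clock-face elapsed time (ignoring zones) is −5 minutes.
Actual elapsed = −5 minutes + 6:45 = 6 hours 40 minutes.

6 hours 40 minutes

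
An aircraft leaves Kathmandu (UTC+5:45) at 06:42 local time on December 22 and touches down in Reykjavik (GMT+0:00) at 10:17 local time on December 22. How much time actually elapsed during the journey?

9 hours 20 minutes

Reykjavik is 5:45 behind Kathmandu.
Clock-face elapsed time (ignoring zones) is 3 hours 35 minutes.
Actual elapsed = 3 hours 35 minutes + 5:45 = 9 hours 20 minutes.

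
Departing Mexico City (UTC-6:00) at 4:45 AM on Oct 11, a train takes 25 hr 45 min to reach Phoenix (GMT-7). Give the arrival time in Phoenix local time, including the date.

Phoenix is 1:00 behind Mexico City.
After 25 hours 45 minutes it is 6:30 AM (Oct 12) in Mexico City.
Shift by the zone difference: 6:30 AM − 1:00 = 5:30 AM on Oct 12 in Phoenix.

5:30 AM on October 12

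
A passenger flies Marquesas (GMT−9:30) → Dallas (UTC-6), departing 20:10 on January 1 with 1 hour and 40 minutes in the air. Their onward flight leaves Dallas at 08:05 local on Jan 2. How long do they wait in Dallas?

Convert departure to UTC: 20:10 + 9:30 = 05:40 UTC on Jan 2.
Add 1 hour 40 minutes flight time → 07:20 UTC.
Dallas is UTC−6:00, so local arrival = 07:20 − 6:00 = 01:20 on Jan 2.
Layover = 08:05 − 01:20 = 6 hours 45 minutes.

6 hours 45 minutes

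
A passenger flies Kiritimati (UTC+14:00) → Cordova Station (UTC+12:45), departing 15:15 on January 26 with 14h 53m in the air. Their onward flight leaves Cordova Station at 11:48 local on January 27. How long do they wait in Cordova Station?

Convert departure to UTC: 15:15 − 14:00 = 01:15 UTC on Jan 26.
Add 14 hours and 53 minutes flight time → 16:08 UTC.
Cordova Station is UTC+12:45, so local arrival = 16:08 + 12:45 = 04:53 on Jan 27.
Layover = 11:48 − 04:53 = 6 hours 55 minutes.

6 hours 55 minutes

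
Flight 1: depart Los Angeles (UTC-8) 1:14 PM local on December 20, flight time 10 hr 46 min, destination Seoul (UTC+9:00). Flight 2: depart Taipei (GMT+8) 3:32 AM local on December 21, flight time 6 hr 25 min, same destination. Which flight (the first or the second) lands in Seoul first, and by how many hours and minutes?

the second, by 6 hours 3 minutes

Flight 1 in UTC: 1:14 PM + 8:00 = 9:14 PM on Dec 20.
+10 hours and 46 minutes → arrive 8:00 AM UTC on Dec 21.
Flight 2 in UTC: 3:32 AM − 8:00 = 7:32 PM on Dec 20.
+6 hours 25 minutes → arrive 1:57 AM UTC on Dec 21.
Flight 2 lands earlier by 6 hours 3 minutes.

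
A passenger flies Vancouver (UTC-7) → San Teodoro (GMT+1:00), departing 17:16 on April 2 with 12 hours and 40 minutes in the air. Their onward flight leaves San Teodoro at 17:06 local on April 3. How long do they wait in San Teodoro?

3 hours 10 minutes

Convert departure to UTC: 17:16 + 7:00 = 00:16 UTC on Apr 3.
Add 12 hours 40 minutes flight time → 12:56 UTC.
San Teodoro is UTC+1:00, so local arrival = 12:56 + 1:00 = 13:56 on Apr 3.
Layover = 17:06 − 13:56 = 3 hours 10 minutes.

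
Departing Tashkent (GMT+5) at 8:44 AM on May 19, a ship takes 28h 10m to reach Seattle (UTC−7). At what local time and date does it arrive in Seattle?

12:54 AM on May 20

Seattle is 12:00 behind Tashkent.
After 28 hours and 10 minutes it is 12:54 PM (May 20) in Tashkent.
Shift by the zone difference: 12:54 PM − 12:00 = 12:54 AM on May 20 in Seattle.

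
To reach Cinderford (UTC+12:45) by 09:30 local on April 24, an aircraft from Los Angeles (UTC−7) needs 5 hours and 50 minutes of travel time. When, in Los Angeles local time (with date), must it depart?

07:55 on April 23

Target arrival in UTC: 09:30 − 12:45 = 20:45 on Apr 23.
Subtract 5 hours 50 minutes → departure 14:55 UTC on Apr 23.
Los Angeles is UTC−7:00: 14:55 − 7:00 = 07:55 on Apr 23.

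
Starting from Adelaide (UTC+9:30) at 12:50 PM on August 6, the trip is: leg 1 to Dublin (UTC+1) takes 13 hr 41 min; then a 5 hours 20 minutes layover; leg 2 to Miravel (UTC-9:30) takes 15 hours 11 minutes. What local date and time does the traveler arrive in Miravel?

Convert departure to UTC: 12:50 PM − 9:30 = 3:20 AM UTC on Aug 6.
Add 13 hours 41 minutes leg 1 → 5:01 PM UTC.
Add 5 hours 20 minutes layover in Dublin → 10:21 PM UTC.
Add 15 hours and 11 minutes leg 2 → 1:32 PM UTC (Aug 7).
Miravel is UTC−9:30, so local arrival = 1:32 PM − 9:30 = 4:02 AM on Aug 7.

4:02 AM on August 7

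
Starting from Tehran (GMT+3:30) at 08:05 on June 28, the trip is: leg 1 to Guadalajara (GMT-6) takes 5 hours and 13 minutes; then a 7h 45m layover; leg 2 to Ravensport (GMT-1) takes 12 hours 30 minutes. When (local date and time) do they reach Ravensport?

05:03 on June 29

Convert departure to UTC: 08:05 − 3:30 = 04:35 UTC on Jun 28.
Add 5 hours 13 minutes leg 1 → 09:48 UTC.
Add 7 hours and 45 minutes layover in Guadalajara → 17:33 UTC.
Add 12 hours and 30 minutes leg 2 → 06:03 UTC (Jun 29).
Ravensport is UTC−1:00, so local arrival = 06:03 − 1:00 = 05:03 on Jun 29.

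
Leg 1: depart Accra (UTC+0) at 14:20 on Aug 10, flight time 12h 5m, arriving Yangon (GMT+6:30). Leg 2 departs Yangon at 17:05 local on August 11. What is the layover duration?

8 hours 10 minutes

Accra is at UTC+0, so departure is already 14:20 UTC on Aug 10.
Add 12 hours 5 minutes flight time → 02:25 UTC (Aug 11).
Yangon is UTC+6:30, so local arrival = 02:25 + 6:30 = 08:55 on Aug 11.
Layover = 17:05 − 08:55 = 8 hours 10 minutes.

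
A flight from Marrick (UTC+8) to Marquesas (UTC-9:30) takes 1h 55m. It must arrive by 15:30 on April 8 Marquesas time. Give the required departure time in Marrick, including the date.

07:05 on Apr 9

Target arrival in UTC: 15:30 + 9:30 = 01:00 on Apr 9.
Subtract 1 hour 55 minutes → departure 23:05 UTC on Apr 8.
Marrick is UTC+8:00: 23:05 + 8:00 = 07:05 on Apr 9.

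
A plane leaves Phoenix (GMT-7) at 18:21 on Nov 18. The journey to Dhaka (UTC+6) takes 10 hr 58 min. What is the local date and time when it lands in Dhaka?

Convert departure to UTC: 18:21 + 7:00 = 01:21 UTC on Nov 19.
Add 10 hours 58 minutes travel time → 12:19 UTC.
Dhaka is UTC+6:00, so local arrival = 12:19 + 6:00 = 18:19 on Nov 19.

18:19 on Nov 19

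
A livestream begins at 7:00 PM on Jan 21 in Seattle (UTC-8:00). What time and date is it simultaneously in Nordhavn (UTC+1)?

4:00 AM on January 22

Nordhavn is 9:00 ahead of Seattle.
Shift by the zone difference: 7:00 PM + 9:00 = 4:00 AM on Jan 22 in Nordhavn.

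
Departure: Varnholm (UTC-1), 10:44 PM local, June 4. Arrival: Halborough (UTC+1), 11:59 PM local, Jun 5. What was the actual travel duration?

23 hours 15 minutes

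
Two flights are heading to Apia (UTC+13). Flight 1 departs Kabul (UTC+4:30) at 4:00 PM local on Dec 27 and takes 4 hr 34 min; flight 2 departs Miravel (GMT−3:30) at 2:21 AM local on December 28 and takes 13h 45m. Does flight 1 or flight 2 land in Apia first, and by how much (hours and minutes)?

the first, by 27 hours 32 minutes

Flight 1 in UTC: 4:00 PM − 4:30 = 11:30 AM on Dec 27.
+4 hours and 34 minutes → arrive 4:04 PM UTC on Dec 27.
Flight 2 in UTC: 2:21 AM + 3:30 = 5:51 AM on Dec 28.
+13 hours 45 minutes → arrive 7:36 PM UTC on Dec 28.
Flight 1 lands earlier by 27 hours 32 minutes.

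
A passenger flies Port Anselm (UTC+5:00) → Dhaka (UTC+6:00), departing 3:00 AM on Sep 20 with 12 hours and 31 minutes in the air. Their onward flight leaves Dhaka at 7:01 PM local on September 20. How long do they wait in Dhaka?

Convert departure to UTC: 3:00 AM − 5:00 = 10:00 PM UTC on Sep 19.
Add 12 hours 31 minutes flight time → 10:31 AM UTC (Sep 20).
Dhaka is UTC+6:00, so local arrival = 10:31 AM + 6:00 = 4:31 PM on Sep 20.
Layover = 7:01 PM − 4:31 PM = 2 hours 30 minutes.

2 hours 30 minutes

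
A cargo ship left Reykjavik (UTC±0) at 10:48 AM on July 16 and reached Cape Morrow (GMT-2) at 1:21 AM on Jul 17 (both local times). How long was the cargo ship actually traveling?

Departure is already UTC: 10:48 AM on Jul 16.
Arrival in UTC: 1:21 AM + 2:00 = 3:21 AM on Jul 17.
Elapsed = 3:21 AM − 10:48 AM (+1 day) = 16 hours 33 minutes.

16 hours 33 minutes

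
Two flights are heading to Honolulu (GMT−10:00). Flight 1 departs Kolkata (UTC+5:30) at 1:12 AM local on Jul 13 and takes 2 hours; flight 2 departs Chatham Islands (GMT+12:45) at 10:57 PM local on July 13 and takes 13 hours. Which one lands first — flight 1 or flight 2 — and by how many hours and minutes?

the first, by 25 hours 30 minutes

Flight 1 in UTC: 1:12 AM − 5:30 = 7:42 PM on Jul 12.
+2 hours → arrive 9:42 PM UTC on Jul 12.
Flight 2 in UTC: 10:57 PM − 12:45 = 10:12 AM on Jul 13.
+13 hours → arrive 11:12 PM UTC on Jul 13.
Flight 1 lands earlier by 25 hours 30 minutes.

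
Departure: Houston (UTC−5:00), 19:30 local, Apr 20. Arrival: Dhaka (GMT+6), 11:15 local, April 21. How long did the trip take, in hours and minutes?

4 hours 45 minutes

Dhaka is 11:00 ahead of Houston.
Clock-face elapsed time (ignoring zones) is 15 hours 45 minutes.
Actual elapsed = 15 hours 45 minutes − 11:00 = 4 hours 45 minutes.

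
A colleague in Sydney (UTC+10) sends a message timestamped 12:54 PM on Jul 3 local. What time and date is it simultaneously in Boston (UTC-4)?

10:54 PM on July 2

In UTC: 12:54 PM − 10:00 = 2:54 AM on Jul 3.
Boston is UTC−4:00: 2:54 AM − 4:00 = 10:54 PM on Jul 2.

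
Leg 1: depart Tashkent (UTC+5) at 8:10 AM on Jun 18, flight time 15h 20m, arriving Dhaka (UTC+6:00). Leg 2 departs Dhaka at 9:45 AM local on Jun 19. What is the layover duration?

Convert departure to UTC: 8:10 AM − 5:00 = 3:10 AM UTC on Jun 18.
Add 15 hours 20 minutes flight time → 6:30 PM UTC.
Dhaka is UTC+6:00, so local arrival = 6:30 PM + 6:00 = 12:30 AM on Jun 19.
Layover = 9:45 AM − 12:30 AM = 9 hours 15 minutes.

9 hours 15 minutes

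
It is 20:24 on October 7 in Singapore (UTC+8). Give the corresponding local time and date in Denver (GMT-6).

06:24 on Oct 7

In UTC: 20:24 − 8:00 = 12:24 on Oct 7.
Denver is UTC−6:00: 12:24 − 6:00 = 06:24 on Oct 7.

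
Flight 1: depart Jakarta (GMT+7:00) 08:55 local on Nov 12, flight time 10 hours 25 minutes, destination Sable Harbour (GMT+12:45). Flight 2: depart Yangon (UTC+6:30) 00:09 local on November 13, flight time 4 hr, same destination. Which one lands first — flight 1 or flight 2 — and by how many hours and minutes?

Flight 1 in UTC: 08:55 − 7:00 = 01:55 on Nov 12.
+10 hours 25 minutes → arrive 12:20 UTC on Nov 12.
Flight 2 in UTC: 00:09 − 6:30 = 17:39 on Nov 12.
+4 hours → arrive 21:39 UTC on Nov 12.
Flight 1 lands earlier by 9 hours 19 minutes.

the first, by 9 hours 19 minutes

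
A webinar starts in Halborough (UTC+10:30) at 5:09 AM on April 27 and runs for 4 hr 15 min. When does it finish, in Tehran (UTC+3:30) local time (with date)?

Convert start to UTC: 5:09 AM − 10:30 = 6:39 PM UTC on Apr 26.
Add 4 hours and 15 minutes duration → 10:54 PM UTC.
Tehran is UTC+3:30, so local end time = 10:54 PM + 3:30 = 2:24 AM on Apr 27.

2:24 AM on April 27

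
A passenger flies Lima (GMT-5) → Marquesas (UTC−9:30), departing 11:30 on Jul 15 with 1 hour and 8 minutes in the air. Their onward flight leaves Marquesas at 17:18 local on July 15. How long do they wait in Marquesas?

Convert departure to UTC: 11:30 + 5:00 = 16:30 UTC on Jul 15.
Add 1 hour 8 minutes flight time → 17:38 UTC.
Marquesas is UTC−9:30, so local arrival = 17:38 − 9:30 = 08:08 on Jul 15.
Layover = 17:18 − 08:08 = 9 hours 10 minutes.

9 hours 10 minutes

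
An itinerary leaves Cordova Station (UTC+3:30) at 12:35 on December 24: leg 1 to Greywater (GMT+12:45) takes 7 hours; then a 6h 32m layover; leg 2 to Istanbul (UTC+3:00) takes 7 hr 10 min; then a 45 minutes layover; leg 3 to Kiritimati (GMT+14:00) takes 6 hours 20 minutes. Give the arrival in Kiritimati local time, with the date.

02:52 on December 26

Convert departure to UTC: 12:35 − 3:30 = 09:05 UTC on Dec 24.
Add 7 hours leg 1 → 16:05 UTC.
Add 6 hours and 32 minutes layover in Greywater → 22:37 UTC.
Add 7 hours 10 minutes leg 2 → 05:47 UTC (Dec 25).
Add 45 minutes layover in Istanbul → 06:32 UTC.
Add 6 hours 20 minutes leg 3 → 12:52 UTC.
Kiritimati is UTC+14:00, so local arrival = 12:52 + 14:00 = 02:52 on Dec 26.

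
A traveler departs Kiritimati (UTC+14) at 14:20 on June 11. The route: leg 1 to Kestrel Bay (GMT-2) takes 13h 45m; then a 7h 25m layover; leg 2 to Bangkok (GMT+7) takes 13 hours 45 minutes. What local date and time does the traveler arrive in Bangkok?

Convert departure to UTC: 14:20 − 14:00 = 00:20 UTC on Jun 11.
Add 13 hours and 45 minutes leg 1 → 14:05 UTC.
Add 7 hours and 25 minutes layover in Kestrel Bay → 21:30 UTC.
Add 13 hours 45 minutes leg 2 → 11:15 UTC (Jun 12).
Bangkok is UTC+7:00, so local arrival = 11:15 + 7:00 = 18:15 on Jun 12.

18:15 on June 12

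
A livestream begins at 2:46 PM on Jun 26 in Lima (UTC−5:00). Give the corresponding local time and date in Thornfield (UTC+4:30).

12:16 AM on Jun 27

In UTC: 2:46 PM + 5:00 = 7:46 PM on Jun 26.
Thornfield is UTC+4:30: 7:46 PM + 4:30 = 12:16 AM on Jun 27.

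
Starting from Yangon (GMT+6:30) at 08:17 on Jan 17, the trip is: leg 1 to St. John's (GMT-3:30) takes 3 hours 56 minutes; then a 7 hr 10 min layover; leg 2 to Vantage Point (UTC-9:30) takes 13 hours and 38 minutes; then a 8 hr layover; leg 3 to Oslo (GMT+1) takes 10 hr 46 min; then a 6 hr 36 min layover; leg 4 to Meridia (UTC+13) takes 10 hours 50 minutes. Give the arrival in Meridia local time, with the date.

Convert departure to UTC: 08:17 − 6:30 = 01:47 UTC on Jan 17.
Add 3 hours and 56 minutes leg 1 → 05:43 UTC.
Add 7 hours 10 minutes layover in St. John's → 12:53 UTC.
Add 13 hours 38 minutes leg 2 → 02:31 UTC (Jan 18).
Add 8 hours layover in Vantage Point → 10:31 UTC.
Add 10 hours 46 minutes leg 3 → 21:17 UTC.
Add 6 hours 36 minutes layover in Oslo → 03:53 UTC (Jan 19).
Add 10 hours and 50 minutes leg 4 → 14:43 UTC.
Meridia is UTC+13:00, so local arrival = 14:43 + 13:00 = 03:43 on Jan 20.

03:43 on January 20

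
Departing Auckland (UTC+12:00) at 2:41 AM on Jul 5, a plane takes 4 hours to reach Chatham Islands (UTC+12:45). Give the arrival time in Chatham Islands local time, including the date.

Chatham Islands is 0:45 ahead of Auckland.
After 4 hours it is 6:41 AM in Auckland.
Shift by the zone difference: 6:41 AM + 0:45 = 7:26 AM on Jul 5 in Chatham Islands.

7:26 AM on July 5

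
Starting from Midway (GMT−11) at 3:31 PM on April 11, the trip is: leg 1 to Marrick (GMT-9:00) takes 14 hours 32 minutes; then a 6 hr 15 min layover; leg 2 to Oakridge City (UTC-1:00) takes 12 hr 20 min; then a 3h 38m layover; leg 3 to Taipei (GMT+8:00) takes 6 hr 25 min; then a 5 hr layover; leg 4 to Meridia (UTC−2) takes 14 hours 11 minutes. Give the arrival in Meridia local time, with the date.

2:52 PM on Apr 14

Convert departure to UTC: 3:31 PM + 11:00 = 2:31 AM UTC on Apr 12.
Add 14 hours 32 minutes leg 1 → 5:03 PM UTC.
Add 6 hours 15 minutes layover in Marrick → 11:18 PM UTC.
Add 12 hours and 20 minutes leg 2 → 11:38 AM UTC (Apr 13).
Add 3 hours 38 minutes layover in Oakridge City → 3:16 PM UTC.
Add 6 hours and 25 minutes leg 3 → 9:41 PM UTC.
Add 5 hours layover in Taipei → 2:41 AM UTC (Apr 14).
Add 14 hours and 11 minutes leg 4 → 4:52 PM UTC.
Meridia is UTC−2:00, so local arrival = 4:52 PM − 2:00 = 2:52 PM on Apr 14.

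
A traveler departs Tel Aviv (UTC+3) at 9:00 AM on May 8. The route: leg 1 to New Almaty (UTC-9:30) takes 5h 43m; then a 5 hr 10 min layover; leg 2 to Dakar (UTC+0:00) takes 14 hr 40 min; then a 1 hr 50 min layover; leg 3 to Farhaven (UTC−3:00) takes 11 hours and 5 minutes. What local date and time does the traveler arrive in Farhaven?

Convert departure to UTC: 9:00 AM − 3:00 = 6:00 AM UTC on May 8.
Add 5 hours and 43 minutes leg 1 → 11:43 AM UTC.
Add 5 hours 10 minutes layover in New Almaty → 4:53 PM UTC.
Add 14 hours 40 minutes leg 2 → 7:33 AM UTC (May 9).
Add 1 hour 50 minutes layover in Dakar → 9:23 AM UTC.
Add 11 hours 5 minutes leg 3 → 8:28 PM UTC.
Farhaven is UTC−3:00, so local arrival = 8:28 PM − 3:00 = 5:28 PM on May 9.

5:28 PM on May 9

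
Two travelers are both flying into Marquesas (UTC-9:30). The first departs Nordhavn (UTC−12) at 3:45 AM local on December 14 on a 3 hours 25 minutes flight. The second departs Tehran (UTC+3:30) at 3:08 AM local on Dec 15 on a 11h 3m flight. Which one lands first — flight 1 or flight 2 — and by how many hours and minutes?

the first, by 15 hours 31 minutes

Flight 1 in UTC: 3:45 AM + 12:00 = 3:45 PM on Dec 14.
+3 hours and 25 minutes → arrive 7:10 PM UTC on Dec 14.
Flight 2 in UTC: 3:08 AM − 3:30 = 11:38 PM on Dec 14.
+11 hours and 3 minutes → arrive 10:41 AM UTC on Dec 15.
Flight 1 lands earlier by 15 hours 31 minutes.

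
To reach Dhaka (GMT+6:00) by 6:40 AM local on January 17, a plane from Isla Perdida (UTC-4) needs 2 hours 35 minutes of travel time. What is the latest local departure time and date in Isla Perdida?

6:05 PM on Jan 16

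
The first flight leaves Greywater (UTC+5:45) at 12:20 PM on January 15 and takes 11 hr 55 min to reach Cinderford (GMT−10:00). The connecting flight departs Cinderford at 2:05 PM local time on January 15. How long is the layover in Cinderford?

5 hours 35 minutes

Convert departure to UTC: 12:20 PM − 5:45 = 6:35 AM UTC on Jan 15.
Add 11 hours 55 minutes flight time → 6:30 PM UTC.
Cinderford is UTC−10:00, so local arrival = 6:30 PM − 10:00 = 8:30 AM on Jan 15.
Layover = 2:05 PM − 8:30 AM = 5 hours 35 minutes.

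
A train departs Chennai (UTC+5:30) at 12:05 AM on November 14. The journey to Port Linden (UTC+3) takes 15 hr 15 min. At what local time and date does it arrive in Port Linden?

12:50 PM on Nov 14

Convert departure to UTC: 12:05 AM − 5:30 = 6:35 PM UTC on Nov 13.
Add 15 hours and 15 minutes travel time → 9:50 AM UTC (Nov 14).
Port Linden is UTC+3:00, so local arrival = 9:50 AM + 3:00 = 12:50 PM on Nov 14.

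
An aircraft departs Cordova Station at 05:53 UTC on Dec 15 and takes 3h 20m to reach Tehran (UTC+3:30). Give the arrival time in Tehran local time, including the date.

Departure is given in UTC: 05:53 on Dec 15.
Add 3 hours 20 minutes → 09:13 UTC.
Tehran is UTC+3:30: 09:13 + 3:30 = 12:43 on Dec 15.

12:43 on December 15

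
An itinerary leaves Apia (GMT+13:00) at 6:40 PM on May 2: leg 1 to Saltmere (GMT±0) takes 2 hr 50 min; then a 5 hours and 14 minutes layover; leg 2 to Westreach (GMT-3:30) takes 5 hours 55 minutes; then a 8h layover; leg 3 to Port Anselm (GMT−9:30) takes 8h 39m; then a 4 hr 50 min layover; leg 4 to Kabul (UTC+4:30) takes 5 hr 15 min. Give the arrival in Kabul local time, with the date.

Convert departure to UTC: 6:40 PM − 13:00 = 5:40 AM UTC on May 2.
Add 2 hours 50 minutes leg 1 → 8:30 AM UTC.
Add 5 hours and 14 minutes layover in Saltmere → 1:44 PM UTC.
Add 5 hours and 55 minutes leg 2 → 7:39 PM UTC.
Add 8 hours layover in Westreach → 3:39 AM UTC (May 3).
Add 8 hours and 39 minutes leg 3 → 12:18 PM UTC.
Add 4 hours and 50 minutes layover in Port Anselm → 5:08 PM UTC.
Add 5 hours 15 minutes leg 4 → 10:23 PM UTC.
Kabul is UTC+4:30, so local arrival = 10:23 PM + 4:30 = 2:53 AM on May 4.

2:53 AM on May 4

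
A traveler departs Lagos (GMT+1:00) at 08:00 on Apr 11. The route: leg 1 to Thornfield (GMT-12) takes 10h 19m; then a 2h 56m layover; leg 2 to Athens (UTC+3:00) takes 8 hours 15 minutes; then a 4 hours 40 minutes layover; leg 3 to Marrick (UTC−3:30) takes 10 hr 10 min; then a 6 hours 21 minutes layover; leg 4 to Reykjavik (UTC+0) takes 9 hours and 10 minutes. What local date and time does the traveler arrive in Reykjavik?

10:51 on April 13

Convert departure to UTC: 08:00 − 1:00 = 07:00 UTC on Apr 11.
Add 10 hours and 19 minutes leg 1 → 17:19 UTC.
Add 2 hours and 56 minutes layover in Thornfield → 20:15 UTC.
Add 8 hours 15 minutes leg 2 → 04:30 UTC (Apr 12).
Add 4 hours and 40 minutes layover in Athens → 09:10 UTC.
Add 10 hours and 10 minutes leg 3 → 19:20 UTC.
Add 6 hours and 21 minutes layover in Marrick → 01:41 UTC (Apr 13).
Add 9 hours and 10 minutes leg 4 → 10:51 UTC.
Reykjavik is UTC+0, so local arrival is the same: 10:51 on Apr 13.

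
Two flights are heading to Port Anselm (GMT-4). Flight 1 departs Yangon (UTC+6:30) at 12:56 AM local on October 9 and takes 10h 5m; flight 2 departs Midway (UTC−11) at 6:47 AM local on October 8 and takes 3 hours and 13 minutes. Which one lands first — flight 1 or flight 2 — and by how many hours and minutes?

Flight 1 in UTC: 12:56 AM − 6:30 = 6:26 PM on Oct 8.
+10 hours 5 minutes → arrive 4:31 AM UTC on Oct 9.
Flight 2 in UTC: 6:47 AM + 11:00 = 5:47 PM on Oct 8.
+3 hours 13 minutes → arrive 9:00 PM UTC on Oct 8.
Flight 2 lands earlier by 7 hours 31 minutes.

the second, by 7 hours 31 minutes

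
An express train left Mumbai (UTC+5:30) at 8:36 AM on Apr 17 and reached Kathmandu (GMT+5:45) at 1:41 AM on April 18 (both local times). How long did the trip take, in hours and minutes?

16 hours 50 minutes

Departure in UTC: 8:36 AM − 5:30 = 3:06 AM on Apr 17.
Arrival in UTC: 1:41 AM − 5:45 = 7:56 PM on Apr 17.
Elapsed = 7:56 PM − 3:06 AM = 16 hours 50 minutes.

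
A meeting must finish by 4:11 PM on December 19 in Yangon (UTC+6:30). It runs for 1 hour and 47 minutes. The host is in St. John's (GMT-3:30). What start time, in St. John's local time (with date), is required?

Target end time in UTC: 4:11 PM − 6:30 = 9:41 AM on Dec 19.
Subtract 1 hour and 47 minutes → start 7:54 AM UTC on Dec 19.
St. John's is UTC−3:30: 7:54 AM − 3:30 = 4:24 AM on Dec 19.

4:24 AM on Dec 19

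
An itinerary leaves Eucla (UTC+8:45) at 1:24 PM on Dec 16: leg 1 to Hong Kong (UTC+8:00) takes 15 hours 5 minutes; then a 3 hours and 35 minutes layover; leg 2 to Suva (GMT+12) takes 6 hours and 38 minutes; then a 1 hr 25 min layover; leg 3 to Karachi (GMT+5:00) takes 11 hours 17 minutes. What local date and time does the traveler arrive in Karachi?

Convert departure to UTC: 1:24 PM − 8:45 = 4:39 AM UTC on Dec 16.
Add 15 hours 5 minutes leg 1 → 7:44 PM UTC.
Add 3 hours and 35 minutes layover in Hong Kong → 11:19 PM UTC.
Add 6 hours and 38 minutes leg 2 → 5:57 AM UTC (Dec 17).
Add 1 hour and 25 minutes layover in Suva → 7:22 AM UTC.
Add 11 hours 17 minutes leg 3 → 6:39 PM UTC.
Karachi is UTC+5:00, so local arrival = 6:39 PM + 5:00 = 11:39 PM on Dec 17.

11:39 PM on Dec 17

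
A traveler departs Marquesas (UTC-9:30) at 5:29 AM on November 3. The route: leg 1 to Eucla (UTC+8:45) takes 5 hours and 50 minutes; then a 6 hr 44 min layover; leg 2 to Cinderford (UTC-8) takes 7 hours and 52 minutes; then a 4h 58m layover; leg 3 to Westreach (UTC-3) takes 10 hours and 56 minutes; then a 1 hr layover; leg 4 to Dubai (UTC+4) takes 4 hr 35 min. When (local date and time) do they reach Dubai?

12:54 PM on November 5

Convert departure to UTC: 5:29 AM + 9:30 = 2:59 PM UTC on Nov 3.
Add 5 hours and 50 minutes leg 1 → 8:49 PM UTC.
Add 6 hours 44 minutes layover in Eucla → 3:33 AM UTC (Nov 4).
Add 7 hours and 52 minutes leg 2 → 11:25 AM UTC.
Add 4 hours and 58 minutes layover in Cinderford → 4:23 PM UTC.
Add 10 hours and 56 minutes leg 3 → 3:19 AM UTC (Nov 5).
Add 1 hour layover in Westreach → 4:19 AM UTC.
Add 4 hours 35 minutes leg 4 → 8:54 AM UTC.
Dubai is UTC+4:00, so local arrival = 8:54 AM + 4:00 = 12:54 PM on Nov 5.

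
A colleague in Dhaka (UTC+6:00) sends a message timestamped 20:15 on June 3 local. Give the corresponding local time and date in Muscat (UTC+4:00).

18:15 on June 3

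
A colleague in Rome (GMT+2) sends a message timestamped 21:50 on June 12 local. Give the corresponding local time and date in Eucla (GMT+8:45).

04:35 on Jun 13

In UTC: 21:50 − 2:00 = 19:50 on Jun 12.
Eucla is UTC+8:45: 19:50 + 8:45 = 04:35 on Jun 13.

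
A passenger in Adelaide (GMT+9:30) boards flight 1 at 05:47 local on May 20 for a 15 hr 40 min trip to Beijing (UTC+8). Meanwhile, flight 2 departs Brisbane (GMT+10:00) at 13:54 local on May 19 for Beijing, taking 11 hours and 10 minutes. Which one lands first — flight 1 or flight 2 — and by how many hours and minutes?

Flight 1 in UTC: 05:47 − 9:30 = 20:17 on May 19.
+15 hours and 40 minutes → arrive 11:57 UTC on May 20.
Flight 2 in UTC: 13:54 − 10:00 = 03:54 on May 19.
+11 hours 10 minutes → arrive 15:04 UTC on May 19.
Flight 2 lands earlier by 20 hours 53 minutes.

the second, by 20 hours 53 minutes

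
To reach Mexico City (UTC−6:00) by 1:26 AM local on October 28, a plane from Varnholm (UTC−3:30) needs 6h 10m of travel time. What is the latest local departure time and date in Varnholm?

9:46 PM on October 27

Target arrival in UTC: 1:26 AM + 6:00 = 7:26 AM on Oct 28.
Subtract 6 hours 10 minutes → departure 1:16 AM UTC on Oct 28.
Varnholm is UTC−3:30: 1:16 AM − 3:30 = 9:46 PM on Oct 27.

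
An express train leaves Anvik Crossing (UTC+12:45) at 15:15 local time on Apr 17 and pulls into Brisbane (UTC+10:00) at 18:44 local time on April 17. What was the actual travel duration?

6 hours 14 minutes

Departure in UTC: 15:15 − 12:45 = 02:30 on Apr 17.
Arrival in UTC: 18:44 − 10:00 = 08:44 on Apr 17.
Elapsed = 08:44 − 02:30 = 6 hours 14 minutes.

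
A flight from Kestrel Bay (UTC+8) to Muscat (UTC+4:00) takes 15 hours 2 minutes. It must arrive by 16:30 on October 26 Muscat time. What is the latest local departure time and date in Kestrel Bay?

05:28 on October 26

Target arrival in UTC: 16:30 − 4:00 = 12:30 on Oct 26.
Subtract 15 hours and 2 minutes → departure 21:28 UTC on Oct 25.
Kestrel Bay is UTC+8:00: 21:28 + 8:00 = 05:28 on Oct 26.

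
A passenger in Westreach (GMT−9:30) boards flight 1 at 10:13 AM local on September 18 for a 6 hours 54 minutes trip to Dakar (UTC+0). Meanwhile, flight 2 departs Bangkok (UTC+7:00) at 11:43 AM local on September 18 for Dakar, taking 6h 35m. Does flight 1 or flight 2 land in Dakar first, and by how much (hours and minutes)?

Flight 1 in UTC: 10:13 AM + 9:30 = 7:43 PM on Sep 18.
+6 hours 54 minutes → arrive 2:37 AM UTC on Sep 19.
Flight 2 in UTC: 11:43 AM − 7:00 = 4:43 AM on Sep 18.
+6 hours and 35 minutes → arrive 11:18 AM UTC on Sep 18.
Flight 2 lands earlier by 15 hours 19 minutes.

the second, by 15 hours 19 minutes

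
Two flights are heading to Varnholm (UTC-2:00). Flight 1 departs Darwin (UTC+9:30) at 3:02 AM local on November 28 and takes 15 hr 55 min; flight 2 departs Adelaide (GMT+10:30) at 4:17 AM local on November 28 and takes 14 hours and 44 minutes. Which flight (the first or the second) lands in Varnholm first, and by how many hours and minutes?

Flight 1 in UTC: 3:02 AM − 9:30 = 5:32 PM on Nov 27.
+15 hours 55 minutes → arrive 9:27 AM UTC on Nov 28.
Flight 2 in UTC: 4:17 AM − 10:30 = 5:47 PM on Nov 27.
+14 hours 44 minutes → arrive 8:31 AM UTC on Nov 28.
Flight 2 lands earlier by 56 minutes.

the second, by 56 minutes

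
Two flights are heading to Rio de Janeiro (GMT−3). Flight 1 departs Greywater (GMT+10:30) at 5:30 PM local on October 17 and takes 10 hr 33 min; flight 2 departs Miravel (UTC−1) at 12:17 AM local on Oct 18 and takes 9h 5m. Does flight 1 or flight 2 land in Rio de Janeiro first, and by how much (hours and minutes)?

Flight 1 in UTC: 5:30 PM − 10:30 = 7:00 AM on Oct 17.
+10 hours and 33 minutes → arrive 5:33 PM UTC on Oct 17.
Flight 2 in UTC: 12:17 AM + 1:00 = 1:17 AM on Oct 18.
+9 hours and 5 minutes → arrive 10:22 AM UTC on Oct 18.
Flight 1 lands earlier by 16 hours 49 minutes.

the first, by 16 hours 49 minutes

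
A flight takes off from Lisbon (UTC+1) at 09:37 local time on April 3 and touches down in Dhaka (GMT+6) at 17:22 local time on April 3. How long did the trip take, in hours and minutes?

2 hours 45 minutes

Departure in UTC: 09:37 − 1:00 = 08:37 on Apr 3.
Arrival in UTC: 17:22 − 6:00 = 11:22 on Apr 3.
Elapsed = 11:22 − 08:37 = 2 hours 45 minutes.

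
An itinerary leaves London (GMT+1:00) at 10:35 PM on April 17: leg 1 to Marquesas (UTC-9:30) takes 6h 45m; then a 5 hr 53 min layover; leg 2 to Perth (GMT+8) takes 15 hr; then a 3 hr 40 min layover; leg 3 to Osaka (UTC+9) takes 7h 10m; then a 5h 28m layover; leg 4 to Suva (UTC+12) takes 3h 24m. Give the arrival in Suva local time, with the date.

8:55 AM on April 20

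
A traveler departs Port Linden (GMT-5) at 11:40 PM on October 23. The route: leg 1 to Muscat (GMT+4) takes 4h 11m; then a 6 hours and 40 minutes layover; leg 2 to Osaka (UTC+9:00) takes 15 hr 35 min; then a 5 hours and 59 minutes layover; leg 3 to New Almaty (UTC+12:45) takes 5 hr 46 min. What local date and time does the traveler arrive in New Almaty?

Convert departure to UTC: 11:40 PM + 5:00 = 4:40 AM UTC on Oct 24.
Add 4 hours and 11 minutes leg 1 → 8:51 AM UTC.
Add 6 hours 40 minutes layover in Muscat → 3:31 PM UTC.
Add 15 hours and 35 minutes leg 2 → 7:06 AM UTC (Oct 25).
Add 5 hours and 59 minutes layover in Osaka → 1:05 PM UTC.
Add 5 hours 46 minutes leg 3 → 6:51 PM UTC.
New Almaty is UTC+12:45, so local arrival = 6:51 PM + 12:45 = 7:36 AM on Oct 26.

7:36 AM on Oct 26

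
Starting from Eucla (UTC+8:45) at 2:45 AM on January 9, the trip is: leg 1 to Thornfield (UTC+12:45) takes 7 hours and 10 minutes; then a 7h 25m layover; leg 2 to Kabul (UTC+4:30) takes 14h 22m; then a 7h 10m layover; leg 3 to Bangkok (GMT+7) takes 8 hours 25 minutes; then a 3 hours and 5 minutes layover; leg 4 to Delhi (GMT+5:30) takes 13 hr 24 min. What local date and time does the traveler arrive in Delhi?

12:31 PM on January 11

Convert departure to UTC: 2:45 AM − 8:45 = 6:00 PM UTC on Jan 8.
Add 7 hours and 10 minutes leg 1 → 1:10 AM UTC (Jan 9).
Add 7 hours 25 minutes layover in Thornfield → 8:35 AM UTC.
Add 14 hours 22 minutes leg 2 → 10:57 PM UTC.
Add 7 hours 10 minutes layover in Kabul → 6:07 AM UTC (Jan 10).
Add 8 hours and 25 minutes leg 3 → 2:32 PM UTC.
Add 3 hours 5 minutes layover in Bangkok → 5:37 PM UTC.
Add 13 hours and 24 minutes leg 4 → 7:01 AM UTC (Jan 11).
Delhi is UTC+5:30, so local arrival = 7:01 AM + 5:30 = 12:31 PM on Jan 11.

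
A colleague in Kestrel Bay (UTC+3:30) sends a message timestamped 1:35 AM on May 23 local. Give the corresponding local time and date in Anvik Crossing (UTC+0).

10:05 PM on May 22

In UTC: 1:35 AM − 3:30 = 10:05 PM on May 22.
Anvik Crossing is UTC+0, so it is 10:05 PM on May 22.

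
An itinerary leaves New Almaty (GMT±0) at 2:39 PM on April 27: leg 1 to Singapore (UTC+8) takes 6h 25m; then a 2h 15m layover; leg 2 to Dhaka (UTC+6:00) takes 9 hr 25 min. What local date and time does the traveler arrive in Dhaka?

2:44 PM on April 28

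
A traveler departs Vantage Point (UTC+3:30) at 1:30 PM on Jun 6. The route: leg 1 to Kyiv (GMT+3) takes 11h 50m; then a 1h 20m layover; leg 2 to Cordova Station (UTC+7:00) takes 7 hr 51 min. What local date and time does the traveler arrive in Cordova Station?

Convert departure to UTC: 1:30 PM − 3:30 = 10:00 AM UTC on Jun 6.
Add 11 hours 50 minutes leg 1 → 9:50 PM UTC.
Add 1 hour and 20 minutes layover in Kyiv → 11:10 PM UTC.
Add 7 hours and 51 minutes leg 2 → 7:01 AM UTC (Jun 7).
Cordova Station is UTC+7:00, so local arrival = 7:01 AM + 7:00 = 2:01 PM on Jun 7.

2:01 PM on Jun 7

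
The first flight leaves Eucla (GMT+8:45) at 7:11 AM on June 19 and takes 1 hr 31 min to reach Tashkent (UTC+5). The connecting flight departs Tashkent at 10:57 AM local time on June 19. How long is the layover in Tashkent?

Convert departure to UTC: 7:11 AM − 8:45 = 10:26 PM UTC on Jun 18.
Add 1 hour 31 minutes flight time → 11:57 PM UTC.
Tashkent is UTC+5:00, so local arrival = 11:57 PM + 5:00 = 4:57 AM on Jun 19.
Layover = 10:57 AM − 4:57 AM = 6 hours.

6 hours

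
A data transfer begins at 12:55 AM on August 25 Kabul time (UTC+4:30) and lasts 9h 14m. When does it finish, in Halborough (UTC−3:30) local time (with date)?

2:09 AM on August 25

Convert start to UTC: 12:55 AM − 4:30 = 8:25 PM UTC on Aug 24.
Add 9 hours 14 minutes duration → 5:39 AM UTC (Aug 25).
Halborough is UTC−3:30, so local end time = 5:39 AM − 3:30 = 2:09 AM on Aug 25.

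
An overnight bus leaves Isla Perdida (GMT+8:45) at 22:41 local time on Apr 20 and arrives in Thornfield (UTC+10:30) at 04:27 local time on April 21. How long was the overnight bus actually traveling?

4 hours 1 minute

Departure in UTC: 22:41 − 8:45 = 13:56 on Apr 20.
Arrival in UTC: 04:27 − 10:30 = 17:57 on Apr 20.
Elapsed = 17:57 − 13:56 = 4 hours 1 minute.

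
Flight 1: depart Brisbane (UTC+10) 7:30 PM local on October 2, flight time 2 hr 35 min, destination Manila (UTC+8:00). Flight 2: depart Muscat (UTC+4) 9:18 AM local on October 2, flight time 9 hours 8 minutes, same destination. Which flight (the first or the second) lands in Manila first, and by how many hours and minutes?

the first, by 2 hours 21 minutes

Flight 1 in UTC: 7:30 PM − 10:00 = 9:30 AM on Oct 2.
+2 hours and 35 minutes → arrive 12:05 PM UTC on Oct 2.
Flight 2 in UTC: 9:18 AM − 4:00 = 5:18 AM on Oct 2.
+9 hours 8 minutes → arrive 2:26 PM UTC on Oct 2.
Flight 1 lands earlier by 2 hours 21 minutes.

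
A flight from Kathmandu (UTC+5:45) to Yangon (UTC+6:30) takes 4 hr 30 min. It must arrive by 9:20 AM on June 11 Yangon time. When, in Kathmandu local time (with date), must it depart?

Target arrival in UTC: 9:20 AM − 6:30 = 2:50 AM on Jun 11.
Subtract 4 hours 30 minutes → departure 10:20 PM UTC on Jun 10.
Kathmandu is UTC+5:45: 10:20 PM + 5:45 = 4:05 AM on Jun 11.

4:05 AM on June 11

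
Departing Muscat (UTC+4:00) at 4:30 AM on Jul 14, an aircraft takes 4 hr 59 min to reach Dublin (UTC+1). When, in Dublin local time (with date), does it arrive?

Convert departure to UTC: 4:30 AM − 4:00 = 12:30 AM UTC on Jul 14.
Add 4 hours and 59 minutes travel time → 5:29 AM UTC.
Dublin is UTC+1:00, so local arrival = 5:29 AM + 1:00 = 6:29 AM on Jul 14.

6:29 AM on July 14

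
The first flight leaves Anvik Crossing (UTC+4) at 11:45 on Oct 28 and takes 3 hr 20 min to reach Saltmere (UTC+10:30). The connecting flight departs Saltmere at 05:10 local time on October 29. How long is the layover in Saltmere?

Convert departure to UTC: 11:45 − 4:00 = 07:45 UTC on Oct 28.
Add 3 hours 20 minutes flight time → 11:05 UTC.
Saltmere is UTC+10:30, so local arrival = 11:05 + 10:30 = 21:35 on Oct 28.
Layover = 05:10 − 21:35 (+1 day) = 7 hours 35 minutes.

7 hours 35 minutes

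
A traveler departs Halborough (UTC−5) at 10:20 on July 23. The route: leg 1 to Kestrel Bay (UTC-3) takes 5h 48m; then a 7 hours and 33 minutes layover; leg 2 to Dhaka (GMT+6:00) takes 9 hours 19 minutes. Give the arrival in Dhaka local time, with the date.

Convert departure to UTC: 10:20 + 5:00 = 15:20 UTC on Jul 23.
Add 5 hours and 48 minutes leg 1 → 21:08 UTC.
Add 7 hours and 33 minutes layover in Kestrel Bay → 04:41 UTC (Jul 24).
Add 9 hours 19 minutes leg 2 → 14:00 UTC.
Dhaka is UTC+6:00, so local arrival = 14:00 + 6:00 = 20:00 on Jul 24.

20:00 on July 24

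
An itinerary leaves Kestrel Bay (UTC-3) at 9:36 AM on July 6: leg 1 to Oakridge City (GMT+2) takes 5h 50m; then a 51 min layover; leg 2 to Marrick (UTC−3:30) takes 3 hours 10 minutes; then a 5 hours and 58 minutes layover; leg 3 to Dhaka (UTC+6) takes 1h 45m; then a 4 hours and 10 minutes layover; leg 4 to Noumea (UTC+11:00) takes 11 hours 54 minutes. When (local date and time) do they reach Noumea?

Convert departure to UTC: 9:36 AM + 3:00 = 12:36 PM UTC on Jul 6.
Add 5 hours 50 minutes leg 1 → 6:26 PM UTC.
Add 51 minutes layover in Oakridge City → 7:17 PM UTC.
Add 3 hours 10 minutes leg 2 → 10:27 PM UTC.
Add 5 hours 58 minutes layover in Marrick → 4:25 AM UTC (Jul 7).
Add 1 hour 45 minutes leg 3 → 6:10 AM UTC.
Add 4 hours 10 minutes layover in Dhaka → 10:20 AM UTC.
Add 11 hours and 54 minutes leg 4 → 10:14 PM UTC.
Noumea is UTC+11:00, so local arrival = 10:14 PM + 11:00 = 9:14 AM on Jul 8.

9:14 AM on July 8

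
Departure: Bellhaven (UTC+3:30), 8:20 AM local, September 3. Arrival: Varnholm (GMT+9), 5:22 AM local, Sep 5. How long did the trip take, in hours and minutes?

39 hours 32 minutes

Departure in UTC: 8:20 AM − 3:30 = 4:50 AM on Sep 3.
Arrival in UTC: 5:22 AM − 9:00 = 8:22 PM on Sep 4.
Elapsed = 8:22 PM − 4:50 AM (+1 day) = 39 hours 32 minutes.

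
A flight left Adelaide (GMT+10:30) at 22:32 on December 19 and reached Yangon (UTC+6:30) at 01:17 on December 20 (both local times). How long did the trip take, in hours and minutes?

Yangon is 4:00 behind Adelaide.
Clock-face elapsed time (ignoring zones) is 2 hours 45 minutes.
Actual elapsed = 2 hours 45 minutes + 4:00 = 6 hours 45 minutes.

6 hours 45 minutes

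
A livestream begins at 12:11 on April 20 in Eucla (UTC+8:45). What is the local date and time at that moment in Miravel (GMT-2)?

In UTC: 12:11 − 8:45 = 03:26 on Apr 20.
Miravel is UTC−2:00: 03:26 − 2:00 = 01:26 on Apr 20.

01:26 on Apr 20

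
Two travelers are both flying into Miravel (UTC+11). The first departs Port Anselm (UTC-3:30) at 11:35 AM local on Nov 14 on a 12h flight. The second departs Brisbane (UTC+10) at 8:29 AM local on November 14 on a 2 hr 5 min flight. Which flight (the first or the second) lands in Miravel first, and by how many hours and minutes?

the second, by 26 hours 31 minutes

Flight 1 in UTC: 11:35 AM + 3:30 = 3:05 PM on Nov 14.
+12 hours → arrive 3:05 AM UTC on Nov 15.
Flight 2 in UTC: 8:29 AM − 10:00 = 10:29 PM on Nov 13.
+2 hours and 5 minutes → arrive 12:34 AM UTC on Nov 14.
Flight 2 lands earlier by 26 hours 31 minutes.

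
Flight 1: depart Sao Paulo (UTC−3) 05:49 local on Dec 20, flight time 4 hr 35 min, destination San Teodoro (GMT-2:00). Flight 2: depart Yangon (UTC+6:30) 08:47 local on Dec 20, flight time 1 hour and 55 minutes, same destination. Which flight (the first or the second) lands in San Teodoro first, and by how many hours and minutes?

the second, by 9 hours 12 minutes

Flight 1 in UTC: 05:49 + 3:00 = 08:49 on Dec 20.
+4 hours 35 minutes → arrive 13:24 UTC on Dec 20.
Flight 2 in UTC: 08:47 − 6:30 = 02:17 on Dec 20.
+1 hour and 55 minutes → arrive 04:12 UTC on Dec 20.
Flight 2 lands earlier by 9 hours 12 minutes.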